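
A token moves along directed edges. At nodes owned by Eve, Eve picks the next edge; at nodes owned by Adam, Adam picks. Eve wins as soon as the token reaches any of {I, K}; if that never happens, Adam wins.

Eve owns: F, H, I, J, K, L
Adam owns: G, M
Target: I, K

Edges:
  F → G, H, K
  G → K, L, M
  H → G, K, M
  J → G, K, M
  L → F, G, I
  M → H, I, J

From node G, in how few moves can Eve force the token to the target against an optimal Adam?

3

A0 = {I, K}
A1: add {F, H, J, L} — F (Eve) has F→K; H (Eve) has H→K; J (Eve) has J→K; L (Eve) has L→I.
A2: add {M} — M (Adam): all of {H, I, J} already in.
A3: add {G} — G (Adam): all of {K, L, M} already in.
A3 = all vertices. Fixed point.
G enters the attractor at level 3, so Eve can force the target in 3 moves from there.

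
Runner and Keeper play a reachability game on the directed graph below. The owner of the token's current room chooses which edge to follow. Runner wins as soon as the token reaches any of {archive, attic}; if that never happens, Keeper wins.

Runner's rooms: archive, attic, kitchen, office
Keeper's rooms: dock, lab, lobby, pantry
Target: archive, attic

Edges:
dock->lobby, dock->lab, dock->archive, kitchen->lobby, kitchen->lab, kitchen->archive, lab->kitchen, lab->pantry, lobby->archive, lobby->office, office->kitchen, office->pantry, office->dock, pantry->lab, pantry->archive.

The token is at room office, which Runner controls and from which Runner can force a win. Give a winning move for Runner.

A0 = {archive, attic}
A1: add {kitchen} — kitchen (Runner) has kitchen→archive.
A2: add {office} — office (Runner) has office→kitchen.
A3: add {lobby} — lobby (Keeper): all of {archive, office} already in.
A4 = A3; e.g. lab (Keeper) can still go to pantry. Fixed point.
From office, successor kitchen is in the attractor (rank 1); the other successors dock, pantry are not.

kitchen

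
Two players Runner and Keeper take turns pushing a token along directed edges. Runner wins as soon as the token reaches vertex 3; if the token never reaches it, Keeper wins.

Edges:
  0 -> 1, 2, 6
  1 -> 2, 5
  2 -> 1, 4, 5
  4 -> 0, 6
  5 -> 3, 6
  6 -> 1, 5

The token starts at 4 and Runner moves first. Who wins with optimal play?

Keeper

Track states (vertex, player-to-move).
A0 = {(3,Runner), (3,Keeper)}
A1: add {(5,Runner)}.
A2 = A1; e.g. (0,Runner) stays out. (4,Runner) never enters ⇒ Keeper avoids the target.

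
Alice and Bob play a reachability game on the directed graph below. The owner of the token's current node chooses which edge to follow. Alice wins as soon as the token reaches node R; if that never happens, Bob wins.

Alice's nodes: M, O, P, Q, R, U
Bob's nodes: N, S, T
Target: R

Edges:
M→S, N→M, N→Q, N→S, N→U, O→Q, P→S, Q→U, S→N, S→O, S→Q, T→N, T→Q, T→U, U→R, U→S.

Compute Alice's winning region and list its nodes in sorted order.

O, Q, R, U

A0 = {R}
A1: add {U} — U (Alice) has U→R.
A2: add {Q} — Q (Alice) has Q→U.
A3: add {O} — O (Alice) has O→Q.
A4 = A3; e.g. M (Alice) has no edge into A3. Fixed point.
Alice's winning region = {O, Q, R, U}.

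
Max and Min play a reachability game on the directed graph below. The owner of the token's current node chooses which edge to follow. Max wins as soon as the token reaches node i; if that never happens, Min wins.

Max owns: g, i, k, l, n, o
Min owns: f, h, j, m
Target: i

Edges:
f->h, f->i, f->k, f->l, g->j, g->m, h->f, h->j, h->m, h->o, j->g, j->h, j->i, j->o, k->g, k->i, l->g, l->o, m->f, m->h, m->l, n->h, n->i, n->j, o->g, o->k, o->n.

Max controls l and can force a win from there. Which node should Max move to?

o

A0 = {i}
A1: add {k, n} — k (Max) has k→i; n (Max) has n→i.
A2: add {o} — o (Max) has o→k.
A3: add {l} — l (Max) has l→o.
A4 = A3; e.g. f (Min) can still go to h. Fixed point.
From l, successor o is in the attractor (rank 2); the other successor g is not.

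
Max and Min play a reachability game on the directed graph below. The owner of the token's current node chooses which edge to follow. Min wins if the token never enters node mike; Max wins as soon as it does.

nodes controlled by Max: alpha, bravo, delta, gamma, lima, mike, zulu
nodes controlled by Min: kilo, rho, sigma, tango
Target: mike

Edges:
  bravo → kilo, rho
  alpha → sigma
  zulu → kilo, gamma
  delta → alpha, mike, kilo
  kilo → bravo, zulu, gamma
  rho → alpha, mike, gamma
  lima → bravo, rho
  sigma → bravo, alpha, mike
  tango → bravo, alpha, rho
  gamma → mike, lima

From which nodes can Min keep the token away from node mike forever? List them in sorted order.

alpha, bravo, kilo, lima, rho, sigma, tango

A0 = {mike}
A1: add {delta, gamma} — delta (Max) has delta→mike; gamma (Max) has gamma→mike.
A2: add {zulu} — zulu (Max) has zulu→gamma.
A3 = A2; e.g. bravo (Max) has no edge into A2. Fixed point.
Max's attractor = {delta, gamma, mike, zulu}; Min avoids the target exactly from the complement.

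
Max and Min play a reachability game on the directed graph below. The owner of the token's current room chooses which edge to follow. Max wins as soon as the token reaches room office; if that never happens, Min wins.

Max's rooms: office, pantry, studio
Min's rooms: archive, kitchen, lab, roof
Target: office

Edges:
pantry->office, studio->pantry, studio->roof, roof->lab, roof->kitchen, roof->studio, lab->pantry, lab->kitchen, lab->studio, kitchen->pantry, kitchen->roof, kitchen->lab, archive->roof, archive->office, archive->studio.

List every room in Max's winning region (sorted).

A0 = {office}
A1: add {pantry} — pantry (Max) has pantry→office.
A2: add {studio} — studio (Max) has studio→pantry.
A3 = A2; e.g. archive (Min) can still go to roof. Fixed point.
Max's winning region = {office, pantry, studio}.

office, pantry, studio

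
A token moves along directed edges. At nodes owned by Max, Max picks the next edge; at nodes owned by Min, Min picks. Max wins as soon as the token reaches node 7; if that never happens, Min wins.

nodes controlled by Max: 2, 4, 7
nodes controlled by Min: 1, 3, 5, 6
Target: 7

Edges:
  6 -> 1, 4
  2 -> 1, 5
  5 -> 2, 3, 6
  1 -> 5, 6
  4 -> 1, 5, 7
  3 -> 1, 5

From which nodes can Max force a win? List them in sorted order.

4, 7

A0 = {7}
A1: add {4} — 4 (Max) has 4→7.
A2 = A1; e.g. 1 (Min) can still go to 5. Fixed point.
Max's winning region = {4, 7}.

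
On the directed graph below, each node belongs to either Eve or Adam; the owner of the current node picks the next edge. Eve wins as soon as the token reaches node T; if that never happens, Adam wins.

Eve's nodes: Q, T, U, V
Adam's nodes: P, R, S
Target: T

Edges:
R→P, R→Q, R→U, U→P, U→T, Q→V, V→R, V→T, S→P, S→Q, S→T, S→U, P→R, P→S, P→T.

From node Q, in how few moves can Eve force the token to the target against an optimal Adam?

A0 = {T}
A1: add {U, V} — U (Eve) has U→T; V (Eve) has V→T.
A2: add {Q} — Q (Eve) has Q→V.
A3 = A2; e.g. P (Adam) can still go to R. Fixed point.
Q enters the attractor at level 2, so Eve can force the target in 2 moves from there.

2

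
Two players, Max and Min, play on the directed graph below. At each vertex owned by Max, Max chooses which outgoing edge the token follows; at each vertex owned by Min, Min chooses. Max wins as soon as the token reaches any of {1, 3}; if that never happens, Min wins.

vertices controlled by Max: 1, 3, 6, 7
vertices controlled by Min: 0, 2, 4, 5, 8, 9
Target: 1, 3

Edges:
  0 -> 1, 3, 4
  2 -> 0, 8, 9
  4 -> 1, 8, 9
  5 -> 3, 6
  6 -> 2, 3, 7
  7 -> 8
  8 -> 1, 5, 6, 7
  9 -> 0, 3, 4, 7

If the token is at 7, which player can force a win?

Min

A0 = {1, 3}
A1: add {6} — 6 (Max) has 6→3.
A2: add {5} — 5 (Min): all of {3, 6} already in.
A3 = A2; e.g. 0 (Min) can still go to 4. Fixed point.
7 never enters the attractor, so Min can avoid the target forever.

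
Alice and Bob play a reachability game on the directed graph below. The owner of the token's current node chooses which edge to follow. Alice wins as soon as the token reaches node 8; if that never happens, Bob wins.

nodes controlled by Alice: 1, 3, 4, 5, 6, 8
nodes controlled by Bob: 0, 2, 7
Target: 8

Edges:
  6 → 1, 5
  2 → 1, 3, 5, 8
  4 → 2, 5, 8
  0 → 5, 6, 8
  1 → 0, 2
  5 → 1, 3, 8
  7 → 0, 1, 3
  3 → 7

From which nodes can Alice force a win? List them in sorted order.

A0 = {8}
A1: add {4, 5} — 4 (Alice) has 4→8; 5 (Alice) has 5→8.
A2: add {6} — 6 (Alice) has 6→5.
A3: add {0} — 0 (Bob): all of {5, 6, 8} already in.
A4: add {1} — 1 (Alice) has 1→0.
A5 = A4; e.g. 2 (Bob) can still go to 3. Fixed point.
Alice's winning region = {0, 1, 4, 5, 6, 8}.

0, 1, 4, 5, 6, 8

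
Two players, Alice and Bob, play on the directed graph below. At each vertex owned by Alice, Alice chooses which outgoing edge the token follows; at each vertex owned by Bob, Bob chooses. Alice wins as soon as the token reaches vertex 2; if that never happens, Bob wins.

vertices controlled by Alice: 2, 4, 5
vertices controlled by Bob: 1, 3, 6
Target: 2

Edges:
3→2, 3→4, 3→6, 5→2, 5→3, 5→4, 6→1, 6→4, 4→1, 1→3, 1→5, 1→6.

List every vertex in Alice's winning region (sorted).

2, 5

A0 = {2}
A1: add {5} — 5 (Alice) has 5→2.
A2 = A1; e.g. 1 (Bob) can still go to 3. Fixed point.
Alice's winning region = {2, 5}.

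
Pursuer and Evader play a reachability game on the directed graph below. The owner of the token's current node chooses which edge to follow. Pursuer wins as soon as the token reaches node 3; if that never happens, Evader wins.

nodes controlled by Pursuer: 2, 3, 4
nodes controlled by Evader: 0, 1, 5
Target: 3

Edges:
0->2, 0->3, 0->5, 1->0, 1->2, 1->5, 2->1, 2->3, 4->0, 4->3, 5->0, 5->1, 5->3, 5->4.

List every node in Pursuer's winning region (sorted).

2, 3, 4

A0 = {3}
A1: add {2, 4} — 2 (Pursuer) has 2→3; 4 (Pursuer) has 4→3.
A2 = A1; e.g. 0 (Evader) can still go to 5. Fixed point.
Pursuer's winning region = {2, 3, 4}.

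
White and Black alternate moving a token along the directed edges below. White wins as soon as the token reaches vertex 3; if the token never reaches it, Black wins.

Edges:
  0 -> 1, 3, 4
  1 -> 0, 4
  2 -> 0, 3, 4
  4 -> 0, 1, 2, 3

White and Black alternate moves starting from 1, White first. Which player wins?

Black

Track states (vertex, player-to-move).
A0 = {(3,White), (3,Black)}
A1: add {(0,White), (2,White), (4,White)}.
A2: add {(1,Black), (2,Black)}.
A3 = A2; e.g. (0,Black) stays out. (1,White) never enters ⇒ Black avoids the target.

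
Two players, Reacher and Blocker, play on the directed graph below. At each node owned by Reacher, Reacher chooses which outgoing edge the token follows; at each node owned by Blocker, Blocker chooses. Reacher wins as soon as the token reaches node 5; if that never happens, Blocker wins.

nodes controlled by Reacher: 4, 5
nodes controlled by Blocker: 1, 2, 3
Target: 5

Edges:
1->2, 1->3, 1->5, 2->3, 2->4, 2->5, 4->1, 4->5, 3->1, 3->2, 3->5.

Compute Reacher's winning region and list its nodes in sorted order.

A0 = {5}
A1: add {4} — 4 (Reacher) has 4→5.
A2 = A1; e.g. 1 (Blocker) can still go to 2. Fixed point.
Reacher's winning region = {4, 5}.

4, 5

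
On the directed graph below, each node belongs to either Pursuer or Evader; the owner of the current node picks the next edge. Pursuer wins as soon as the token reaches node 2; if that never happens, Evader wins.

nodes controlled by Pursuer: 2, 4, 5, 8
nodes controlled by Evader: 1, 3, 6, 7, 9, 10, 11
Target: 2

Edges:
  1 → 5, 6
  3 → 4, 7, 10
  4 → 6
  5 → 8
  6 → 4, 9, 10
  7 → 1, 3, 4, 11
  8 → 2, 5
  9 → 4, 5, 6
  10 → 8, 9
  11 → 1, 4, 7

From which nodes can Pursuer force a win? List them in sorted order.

A0 = {2}
A1: add {8} — 8 (Pursuer) has 8→2.
A2: add {5} — 5 (Pursuer) has 5→8.
A3 = A2; e.g. 1 (Evader) can still go to 6. Fixed point.
Pursuer's winning region = {2, 5, 8}.

2, 5, 8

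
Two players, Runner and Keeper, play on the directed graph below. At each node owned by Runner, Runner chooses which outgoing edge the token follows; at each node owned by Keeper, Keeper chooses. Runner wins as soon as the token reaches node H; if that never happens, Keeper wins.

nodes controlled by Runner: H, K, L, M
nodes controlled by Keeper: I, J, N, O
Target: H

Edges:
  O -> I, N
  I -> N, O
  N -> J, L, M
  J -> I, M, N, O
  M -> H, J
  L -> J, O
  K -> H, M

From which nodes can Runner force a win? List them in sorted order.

A0 = {H}
A1: add {K, M} — K (Runner) has K→H; M (Runner) has M→H.
A2 = A1; e.g. I (Keeper) can still go to N. Fixed point.
Runner's winning region = {H, K, M}.

H, K, M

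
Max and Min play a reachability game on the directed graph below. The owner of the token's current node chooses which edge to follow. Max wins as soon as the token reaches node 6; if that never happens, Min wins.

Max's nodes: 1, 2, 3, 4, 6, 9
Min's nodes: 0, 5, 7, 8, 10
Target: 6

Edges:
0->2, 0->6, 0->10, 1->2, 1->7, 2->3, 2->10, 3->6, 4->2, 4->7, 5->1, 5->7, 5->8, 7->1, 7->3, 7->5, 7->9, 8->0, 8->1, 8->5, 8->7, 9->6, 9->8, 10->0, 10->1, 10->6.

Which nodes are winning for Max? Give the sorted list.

1, 2, 3, 4, 6, 9

A0 = {6}
A1: add {3, 9} — 3 (Max) has 3→6; 9 (Max) has 9→6.
A2: add {2} — 2 (Max) has 2→3.
A3: add {1, 4} — 1 (Max) has 1→2; 4 (Max) has 4→2.
A4 = A3; e.g. 0 (Min) can still go to 10. Fixed point.
Max's winning region = {1, 2, 3, 4, 6, 9}.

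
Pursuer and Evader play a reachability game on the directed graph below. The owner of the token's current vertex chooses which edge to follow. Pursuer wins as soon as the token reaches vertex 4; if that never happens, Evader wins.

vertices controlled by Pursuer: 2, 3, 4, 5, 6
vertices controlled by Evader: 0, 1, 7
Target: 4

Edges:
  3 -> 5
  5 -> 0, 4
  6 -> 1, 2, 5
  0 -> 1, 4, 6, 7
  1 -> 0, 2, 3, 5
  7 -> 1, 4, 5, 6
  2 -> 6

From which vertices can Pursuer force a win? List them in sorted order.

2, 3, 4, 5, 6

A0 = {4}
A1: add {5} — 5 (Pursuer) has 5→4.
A2: add {3, 6} — 3 (Pursuer) has 3→5; 6 (Pursuer) has 6→5.
A3: add {2} — 2 (Pursuer) has 2→6.
A4 = A3; e.g. 0 (Evader) can still go to 1. Fixed point.
Pursuer's winning region = {2, 3, 4, 5, 6}.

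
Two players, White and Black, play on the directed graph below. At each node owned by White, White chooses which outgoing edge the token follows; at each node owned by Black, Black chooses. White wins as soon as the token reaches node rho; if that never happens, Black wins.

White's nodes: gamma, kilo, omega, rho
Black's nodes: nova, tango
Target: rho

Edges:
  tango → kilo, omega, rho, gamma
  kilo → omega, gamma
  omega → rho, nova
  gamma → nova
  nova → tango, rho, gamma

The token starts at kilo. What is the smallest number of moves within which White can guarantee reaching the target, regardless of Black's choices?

A0 = {rho}
A1: add {omega} — omega (White) has omega→rho.
A2: add {kilo} — kilo (White) has kilo→omega.
A3 = A2; e.g. tango (Black) can still go to gamma. Fixed point.
kilo enters the attractor at level 2, so White can force the target in 2 moves from there.

2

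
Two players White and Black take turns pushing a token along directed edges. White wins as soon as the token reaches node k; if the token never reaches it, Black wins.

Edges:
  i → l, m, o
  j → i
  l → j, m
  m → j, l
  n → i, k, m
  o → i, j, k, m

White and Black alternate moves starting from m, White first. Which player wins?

Track states (vertex, player-to-move).
A0 = {(k,White), (k,Black)}
A1: add {(n,White), (o,White)}.
A2 = A1; e.g. (i,White) stays out. (m,White) never enters ⇒ Black avoids the target.

Black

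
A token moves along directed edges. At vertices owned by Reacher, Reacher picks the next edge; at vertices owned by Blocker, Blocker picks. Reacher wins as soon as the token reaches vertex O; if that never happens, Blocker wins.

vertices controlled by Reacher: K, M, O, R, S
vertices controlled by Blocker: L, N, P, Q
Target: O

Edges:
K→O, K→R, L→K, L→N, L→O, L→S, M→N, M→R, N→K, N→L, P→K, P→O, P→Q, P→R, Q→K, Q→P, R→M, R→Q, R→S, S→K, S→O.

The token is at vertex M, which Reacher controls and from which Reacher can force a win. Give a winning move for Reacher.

R

A0 = {O}
A1: add {K, S} — K (Reacher) has K→O; S (Reacher) has S→O.
A2: add {R} — R (Reacher) has R→S.
A3: add {M} — M (Reacher) has M→R.
A4 = A3; e.g. L (Blocker) can still go to N. Fixed point.
From M, successor R is in the attractor (rank 2); the other successor N is not.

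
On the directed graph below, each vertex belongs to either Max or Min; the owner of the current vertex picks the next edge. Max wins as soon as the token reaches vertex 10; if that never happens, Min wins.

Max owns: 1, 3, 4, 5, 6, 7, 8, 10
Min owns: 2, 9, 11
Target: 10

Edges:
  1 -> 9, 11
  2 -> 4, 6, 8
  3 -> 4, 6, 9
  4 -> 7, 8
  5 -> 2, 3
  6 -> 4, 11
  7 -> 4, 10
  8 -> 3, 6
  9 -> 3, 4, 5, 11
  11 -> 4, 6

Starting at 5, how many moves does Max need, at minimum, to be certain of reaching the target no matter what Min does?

A0 = {10}
A1: add {7} — 7 (Max) has 7→10.
A2: add {4} — 4 (Max) has 4→7.
A3: add {3, 6} — 3 (Max) has 3→4; 6 (Max) has 6→4.
A4: add {5, 8, 11} — 5 (Max) has 5→3; 8 (Max) has 8→3; 11 (Min): all of {4, 6} already in.
5 enters the attractor at level 4, so Max can force the target in 4 moves from there.

4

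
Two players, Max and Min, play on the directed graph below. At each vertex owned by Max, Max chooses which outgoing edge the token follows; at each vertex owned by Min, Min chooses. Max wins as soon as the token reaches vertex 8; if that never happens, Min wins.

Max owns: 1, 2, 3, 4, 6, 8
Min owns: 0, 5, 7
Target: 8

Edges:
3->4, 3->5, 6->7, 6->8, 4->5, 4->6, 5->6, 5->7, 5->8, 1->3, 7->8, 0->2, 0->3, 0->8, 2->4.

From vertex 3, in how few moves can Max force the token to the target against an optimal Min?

A0 = {8}
A1: add {6, 7} — 6 (Max) has 6→8; 7 (Min): all of {8} already in.
A2: add {4, 5} — 4 (Max) has 4→6; 5 (Min): all of {6, 7, 8} already in.
A3: add {2, 3} — 2 (Max) has 2→4; 3 (Max) has 3→4.
3 enters the attractor at level 3, so Max can force the target in 3 moves from there.

3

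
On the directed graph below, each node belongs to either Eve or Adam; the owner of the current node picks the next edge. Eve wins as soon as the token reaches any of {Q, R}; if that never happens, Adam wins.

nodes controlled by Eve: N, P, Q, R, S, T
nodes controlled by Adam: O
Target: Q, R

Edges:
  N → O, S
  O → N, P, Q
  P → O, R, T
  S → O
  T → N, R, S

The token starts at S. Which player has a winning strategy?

Adam

A0 = {Q, R}
A1: add {P, T} — P (Eve) has P→R; T (Eve) has T→R.
A2 = A1; e.g. N (Eve) has no edge into A1. Fixed point.
S never enters the attractor, so Adam can avoid the target forever.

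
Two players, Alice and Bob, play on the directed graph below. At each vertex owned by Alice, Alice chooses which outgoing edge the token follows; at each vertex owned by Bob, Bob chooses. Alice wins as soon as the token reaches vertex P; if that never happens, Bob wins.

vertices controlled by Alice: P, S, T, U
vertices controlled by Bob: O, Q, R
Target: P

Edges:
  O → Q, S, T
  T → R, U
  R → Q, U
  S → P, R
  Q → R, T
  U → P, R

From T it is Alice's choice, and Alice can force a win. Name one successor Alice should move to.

A0 = {P}
A1: add {S, U} — S (Alice) has S→P; U (Alice) has U→P.
A2: add {T} — T (Alice) has T→U.
A3 = A2; e.g. O (Bob) can still go to Q. Fixed point.
From T, successor U is in the attractor (rank 1); the other successor R is not.

U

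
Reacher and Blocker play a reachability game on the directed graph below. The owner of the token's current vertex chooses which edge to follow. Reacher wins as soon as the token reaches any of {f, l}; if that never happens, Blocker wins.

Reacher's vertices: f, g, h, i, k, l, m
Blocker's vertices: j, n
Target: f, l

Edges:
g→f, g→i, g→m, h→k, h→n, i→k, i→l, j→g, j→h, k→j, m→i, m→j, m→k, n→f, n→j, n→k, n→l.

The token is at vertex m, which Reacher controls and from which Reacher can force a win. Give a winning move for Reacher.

i

A0 = {f, l}
A1: add {g, i} — g (Reacher) has g→f; i (Reacher) has i→l.
A2: add {m} — m (Reacher) has m→i.
A3 = A2; e.g. h (Reacher) has no edge into A2. Fixed point.
From m, successor i is in the attractor (rank 1); the other successors j, k are not.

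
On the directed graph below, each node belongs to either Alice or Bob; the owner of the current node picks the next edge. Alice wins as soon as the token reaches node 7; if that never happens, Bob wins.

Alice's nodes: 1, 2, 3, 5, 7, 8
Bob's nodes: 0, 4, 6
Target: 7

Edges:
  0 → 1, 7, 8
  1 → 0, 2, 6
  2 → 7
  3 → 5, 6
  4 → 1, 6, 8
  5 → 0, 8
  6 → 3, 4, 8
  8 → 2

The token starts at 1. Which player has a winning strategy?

A0 = {7}
A1: add {2} — 2 (Alice) has 2→7.
A2: add {1, 8} — 1 (Alice) has 1→2; 8 (Alice) has 8→2.
1 ∈ A2, so Alice can force the target.

Alice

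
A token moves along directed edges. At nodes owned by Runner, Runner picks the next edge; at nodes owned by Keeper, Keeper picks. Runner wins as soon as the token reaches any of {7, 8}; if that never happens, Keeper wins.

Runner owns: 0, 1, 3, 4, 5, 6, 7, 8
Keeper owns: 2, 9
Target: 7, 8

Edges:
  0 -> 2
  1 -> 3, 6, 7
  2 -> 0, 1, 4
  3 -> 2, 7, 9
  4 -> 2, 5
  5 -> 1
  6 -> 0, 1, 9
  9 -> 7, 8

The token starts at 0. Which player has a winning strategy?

Keeper

A0 = {7, 8}
A1: add {1, 3, 9} — 1 (Runner) has 1→7; 3 (Runner) has 3→7; 9 (Keeper): all of {7, 8} already in.
A2: add {5, 6} — 5 (Runner) has 5→1; 6 (Runner) has 6→1.
A3: add {4} — 4 (Runner) has 4→5.
A4 = A3; e.g. 0 (Runner) has no edge into A3. Fixed point.
0 never enters the attractor, so Keeper can avoid the target forever.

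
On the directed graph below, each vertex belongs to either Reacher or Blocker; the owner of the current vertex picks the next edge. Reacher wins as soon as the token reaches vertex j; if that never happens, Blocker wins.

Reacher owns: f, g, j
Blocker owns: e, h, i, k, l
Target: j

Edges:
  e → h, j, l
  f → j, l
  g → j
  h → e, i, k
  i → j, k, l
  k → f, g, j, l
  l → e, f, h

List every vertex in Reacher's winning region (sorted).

f, g, j

A0 = {j}
A1: add {f, g} — f (Reacher) has f→j; g (Reacher) has g→j.
A2 = A1; e.g. e (Blocker) can still go to h. Fixed point.
Reacher's winning region = {f, g, j}.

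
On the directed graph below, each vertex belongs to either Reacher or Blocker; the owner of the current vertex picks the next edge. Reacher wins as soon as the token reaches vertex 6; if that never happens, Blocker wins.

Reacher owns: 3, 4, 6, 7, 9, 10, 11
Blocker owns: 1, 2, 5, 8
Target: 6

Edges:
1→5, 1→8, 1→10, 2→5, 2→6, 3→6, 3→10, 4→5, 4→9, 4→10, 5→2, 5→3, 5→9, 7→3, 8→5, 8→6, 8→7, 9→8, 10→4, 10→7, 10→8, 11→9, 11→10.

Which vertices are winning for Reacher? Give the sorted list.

A0 = {6}
A1: add {3} — 3 (Reacher) has 3→6.
A2: add {7} — 7 (Reacher) has 7→3.
A3: add {10} — 10 (Reacher) has 10→7.
A4: add {4, 11} — 4 (Reacher) has 4→10; 11 (Reacher) has 11→10.
A5 = A4; e.g. 1 (Blocker) can still go to 5. Fixed point.
Reacher's winning region = {3, 4, 6, 7, 10, 11}.

3, 4, 6, 7, 10, 11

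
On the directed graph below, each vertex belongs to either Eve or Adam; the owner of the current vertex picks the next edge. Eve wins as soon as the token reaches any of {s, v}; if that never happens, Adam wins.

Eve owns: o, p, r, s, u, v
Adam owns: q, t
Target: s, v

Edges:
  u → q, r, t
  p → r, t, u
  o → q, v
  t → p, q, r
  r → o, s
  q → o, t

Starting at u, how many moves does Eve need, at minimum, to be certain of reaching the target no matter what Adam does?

2

A0 = {s, v}
A1: add {o, r} — o (Eve) has o→v; r (Eve) has r→s.
A2: add {p, u} — p (Eve) has p→r; u (Eve) has u→r.
A3 = A2; e.g. q (Adam) can still go to t. Fixed point.
u enters the attractor at level 2, so Eve can force the target in 2 moves from there.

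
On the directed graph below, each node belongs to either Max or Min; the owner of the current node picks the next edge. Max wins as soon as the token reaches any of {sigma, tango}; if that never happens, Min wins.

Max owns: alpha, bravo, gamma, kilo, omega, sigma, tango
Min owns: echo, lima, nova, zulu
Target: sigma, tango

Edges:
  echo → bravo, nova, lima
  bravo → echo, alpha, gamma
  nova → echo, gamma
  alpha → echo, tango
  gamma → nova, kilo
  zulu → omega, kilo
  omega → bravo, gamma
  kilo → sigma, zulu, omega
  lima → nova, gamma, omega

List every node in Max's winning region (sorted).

A0 = {sigma, tango}
A1: add {alpha, kilo} — alpha (Max) has alpha→tango; kilo (Max) has kilo→sigma.
A2: add {bravo, gamma} — bravo (Max) has bravo→alpha; gamma (Max) has gamma→kilo.
A3: add {omega} — omega (Max) has omega→bravo.
A4: add {zulu} — zulu (Min): all of {omega, kilo} already in.
A5 = A4; e.g. echo (Min) can still go to nova. Fixed point.
Max's winning region = {alpha, bravo, gamma, kilo, omega, sigma, tango, zulu}.

alpha, bravo, gamma, kilo, omega, sigma, tango, zulu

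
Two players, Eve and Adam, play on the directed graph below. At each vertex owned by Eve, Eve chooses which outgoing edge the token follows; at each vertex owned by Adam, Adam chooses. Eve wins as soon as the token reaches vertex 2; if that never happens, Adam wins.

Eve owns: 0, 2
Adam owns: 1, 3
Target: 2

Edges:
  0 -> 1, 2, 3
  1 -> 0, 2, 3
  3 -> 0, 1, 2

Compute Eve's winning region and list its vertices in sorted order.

A0 = {2}
A1: add {0} — 0 (Eve) has 0→2.
A2 = A1; e.g. 1 (Adam) can still go to 3. Fixed point.
Eve's winning region = {0, 2}.

0, 2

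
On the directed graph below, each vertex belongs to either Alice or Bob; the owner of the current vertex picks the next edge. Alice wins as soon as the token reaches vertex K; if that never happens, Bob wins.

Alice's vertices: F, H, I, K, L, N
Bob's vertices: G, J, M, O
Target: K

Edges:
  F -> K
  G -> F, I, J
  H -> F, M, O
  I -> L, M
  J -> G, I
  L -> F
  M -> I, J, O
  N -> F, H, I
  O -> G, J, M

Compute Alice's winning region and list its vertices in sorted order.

A0 = {K}
A1: add {F} — F (Alice) has F→K.
A2: add {H, L, N} — H (Alice) has H→F; L (Alice) has L→F; N (Alice) has N→F.
A3: add {I} — I (Alice) has I→L.
A4 = A3; e.g. G (Bob) can still go to J. Fixed point.
Alice's winning region = {F, H, I, K, L, N}.

F, H, I, K, L, N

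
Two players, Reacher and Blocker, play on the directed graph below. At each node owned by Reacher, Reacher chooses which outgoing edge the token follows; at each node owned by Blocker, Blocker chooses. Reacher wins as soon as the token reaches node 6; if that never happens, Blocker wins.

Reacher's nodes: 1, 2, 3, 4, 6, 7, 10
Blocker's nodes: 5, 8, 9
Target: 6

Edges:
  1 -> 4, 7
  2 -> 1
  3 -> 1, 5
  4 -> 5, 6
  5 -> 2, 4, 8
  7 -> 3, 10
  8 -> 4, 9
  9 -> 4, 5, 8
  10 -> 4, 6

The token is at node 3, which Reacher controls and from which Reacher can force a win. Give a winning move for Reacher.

1

A0 = {6}
A1: add {4, 10} — 4 (Reacher) has 4→6; 10 (Reacher) has 10→6.
A2: add {1, 7} — 1 (Reacher) has 1→4; 7 (Reacher) has 7→10.
A3: add {2, 3} — 2 (Reacher) has 2→1; 3 (Reacher) has 3→1.
A4 = A3; e.g. 5 (Blocker) can still go to 8. Fixed point.
From 3, successor 1 is in the attractor (rank 2); the other successor 5 is not.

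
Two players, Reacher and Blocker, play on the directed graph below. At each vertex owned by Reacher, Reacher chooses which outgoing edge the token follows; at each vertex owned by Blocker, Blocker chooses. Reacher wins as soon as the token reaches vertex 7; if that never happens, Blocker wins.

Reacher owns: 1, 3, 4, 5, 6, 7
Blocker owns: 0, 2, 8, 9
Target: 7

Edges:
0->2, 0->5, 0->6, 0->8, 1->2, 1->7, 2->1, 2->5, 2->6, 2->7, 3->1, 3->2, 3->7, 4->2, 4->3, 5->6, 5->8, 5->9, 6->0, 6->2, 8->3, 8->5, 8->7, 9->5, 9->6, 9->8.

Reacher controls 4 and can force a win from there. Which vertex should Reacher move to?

3

A0 = {7}
A1: add {1, 3} — 1 (Reacher) has 1→7; 3 (Reacher) has 3→7.
A2: add {4} — 4 (Reacher) has 4→3.
A3 = A2; e.g. 0 (Blocker) can still go to 2. Fixed point.
From 4, successor 3 is in the attractor (rank 1); the other successor 2 is not.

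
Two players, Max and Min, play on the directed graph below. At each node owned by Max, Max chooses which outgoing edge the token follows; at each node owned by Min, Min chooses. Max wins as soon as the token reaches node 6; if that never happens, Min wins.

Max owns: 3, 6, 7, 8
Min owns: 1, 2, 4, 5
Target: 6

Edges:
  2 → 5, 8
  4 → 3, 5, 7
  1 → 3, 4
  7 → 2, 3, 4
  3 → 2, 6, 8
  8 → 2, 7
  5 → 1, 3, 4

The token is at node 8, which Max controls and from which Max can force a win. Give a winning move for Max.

A0 = {6}
A1: add {3} — 3 (Max) has 3→6.
A2: add {7} — 7 (Max) has 7→3.
A3: add {8} — 8 (Max) has 8→7.
A4 = A3; e.g. 1 (Min) can still go to 4. Fixed point.
From 8, successor 7 is in the attractor (rank 2); the other successor 2 is not.

7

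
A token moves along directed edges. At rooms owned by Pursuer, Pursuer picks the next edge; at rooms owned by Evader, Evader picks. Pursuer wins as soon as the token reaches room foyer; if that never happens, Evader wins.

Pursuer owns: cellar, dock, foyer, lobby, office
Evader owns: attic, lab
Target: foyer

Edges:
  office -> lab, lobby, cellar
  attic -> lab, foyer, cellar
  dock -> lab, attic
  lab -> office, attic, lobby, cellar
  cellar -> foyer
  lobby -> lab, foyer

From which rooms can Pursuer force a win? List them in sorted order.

A0 = {foyer}
A1: add {cellar, lobby} — lobby (Pursuer) has lobby→foyer; cellar (Pursuer) has cellar→foyer.
A2: add {office} — office (Pursuer) has office→lobby.
A3 = A2; e.g. lab (Evader) can still go to attic. Fixed point.
Pursuer's winning region = {cellar, foyer, lobby, office}.

cellar, foyer, lobby, office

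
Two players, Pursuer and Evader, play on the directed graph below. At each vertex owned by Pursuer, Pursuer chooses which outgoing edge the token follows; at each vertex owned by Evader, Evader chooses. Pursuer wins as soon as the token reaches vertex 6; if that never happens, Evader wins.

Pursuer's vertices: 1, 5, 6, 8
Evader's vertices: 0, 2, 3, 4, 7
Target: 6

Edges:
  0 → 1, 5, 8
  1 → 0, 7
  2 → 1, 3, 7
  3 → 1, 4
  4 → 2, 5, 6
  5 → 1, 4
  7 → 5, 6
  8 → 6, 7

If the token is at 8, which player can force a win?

Pursuer

A0 = {6}
A1: add {8} — 8 (Pursuer) has 8→6.
A2 = A1; e.g. 0 (Evader) can still go to 1. Fixed point.
8 ∈ A1, so Pursuer can force the target.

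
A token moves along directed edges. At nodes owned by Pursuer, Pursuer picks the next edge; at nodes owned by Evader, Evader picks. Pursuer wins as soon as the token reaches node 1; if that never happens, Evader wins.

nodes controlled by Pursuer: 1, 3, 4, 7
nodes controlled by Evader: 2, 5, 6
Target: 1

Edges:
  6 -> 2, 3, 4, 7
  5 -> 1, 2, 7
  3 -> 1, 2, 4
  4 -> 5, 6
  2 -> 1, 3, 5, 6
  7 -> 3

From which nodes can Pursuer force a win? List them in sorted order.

A0 = {1}
A1: add {3} — 3 (Pursuer) has 3→1.
A2: add {7} — 7 (Pursuer) has 7→3.
A3 = A2; e.g. 2 (Evader) can still go to 5. Fixed point.
Pursuer's winning region = {1, 3, 7}.

1, 3, 7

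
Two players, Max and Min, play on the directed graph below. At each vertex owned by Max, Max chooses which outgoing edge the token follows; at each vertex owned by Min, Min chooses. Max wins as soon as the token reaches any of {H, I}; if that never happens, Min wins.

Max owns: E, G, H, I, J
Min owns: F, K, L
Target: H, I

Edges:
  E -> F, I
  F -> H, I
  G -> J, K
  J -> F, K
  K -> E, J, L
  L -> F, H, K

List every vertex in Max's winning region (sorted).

A0 = {H, I}
A1: add {E, F} — E (Max) has E→I; F (Min): all of {H, I} already in.
A2: add {J} — J (Max) has J→F.
A3: add {G} — G (Max) has G→J.
A4 = A3; e.g. K (Min) can still go to L. Fixed point.
Max's winning region = {E, F, G, H, I, J}.

E, F, G, H, I, J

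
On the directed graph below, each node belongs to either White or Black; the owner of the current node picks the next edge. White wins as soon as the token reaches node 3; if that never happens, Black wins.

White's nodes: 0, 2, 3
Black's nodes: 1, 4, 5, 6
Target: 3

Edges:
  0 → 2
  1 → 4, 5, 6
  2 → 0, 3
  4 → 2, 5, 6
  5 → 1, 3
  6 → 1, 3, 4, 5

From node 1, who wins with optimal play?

A0 = {3}
A1: add {2} — 2 (White) has 2→3.
A2: add {0} — 0 (White) has 0→2.
A3 = A2; e.g. 1 (Black) can still go to 4. Fixed point.
1 never enters the attractor, so Black can avoid the target forever.

Black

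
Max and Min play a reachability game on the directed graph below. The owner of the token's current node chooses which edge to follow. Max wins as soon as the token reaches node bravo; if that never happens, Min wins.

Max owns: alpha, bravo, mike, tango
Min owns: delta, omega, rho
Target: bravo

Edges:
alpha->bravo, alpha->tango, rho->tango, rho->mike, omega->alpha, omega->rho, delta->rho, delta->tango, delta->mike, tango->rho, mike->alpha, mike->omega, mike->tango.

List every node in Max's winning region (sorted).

alpha, bravo, mike

A0 = {bravo}
A1: add {alpha} — alpha (Max) has alpha→bravo.
A2: add {mike} — mike (Max) has mike→alpha.
A3 = A2; e.g. rho (Min) can still go to tango. Fixed point.
Max's winning region = {alpha, bravo, mike}.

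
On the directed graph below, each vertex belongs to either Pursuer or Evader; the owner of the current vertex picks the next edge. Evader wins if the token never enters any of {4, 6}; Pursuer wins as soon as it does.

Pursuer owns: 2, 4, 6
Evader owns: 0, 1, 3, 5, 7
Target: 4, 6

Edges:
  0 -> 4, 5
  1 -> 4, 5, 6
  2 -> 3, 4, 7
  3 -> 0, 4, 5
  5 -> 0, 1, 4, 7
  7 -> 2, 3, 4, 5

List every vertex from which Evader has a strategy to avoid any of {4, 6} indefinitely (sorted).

A0 = {4, 6}
A1: add {2} — 2 (Pursuer) has 2→4.
A2 = A1; e.g. 0 (Evader) can still go to 5. Fixed point.
Pursuer's attractor = {2, 4, 6}; Evader avoids the target exactly from the complement.

0, 1, 3, 5, 7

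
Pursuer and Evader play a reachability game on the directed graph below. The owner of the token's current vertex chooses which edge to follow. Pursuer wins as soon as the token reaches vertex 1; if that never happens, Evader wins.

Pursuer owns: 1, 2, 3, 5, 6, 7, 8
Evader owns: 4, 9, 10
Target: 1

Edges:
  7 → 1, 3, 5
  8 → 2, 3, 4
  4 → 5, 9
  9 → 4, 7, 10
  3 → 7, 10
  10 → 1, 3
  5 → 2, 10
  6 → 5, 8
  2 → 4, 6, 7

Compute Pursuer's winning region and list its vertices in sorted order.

A0 = {1}
A1: add {7} — 7 (Pursuer) has 7→1.
A2: add {2, 3} — 2 (Pursuer) has 2→7; 3 (Pursuer) has 3→7.
A3: add {5, 8, 10} — 5 (Pursuer) has 5→2; 8 (Pursuer) has 8→2; 10 (Evader): all of {1, 3} already in.
A4: add {6} — 6 (Pursuer) has 6→5.
A5 = A4; e.g. 4 (Evader) can still go to 9. Fixed point.
Pursuer's winning region = {1, 2, 3, 5, 6, 7, 8, 10}.

1, 2, 3, 5, 6, 7, 8, 10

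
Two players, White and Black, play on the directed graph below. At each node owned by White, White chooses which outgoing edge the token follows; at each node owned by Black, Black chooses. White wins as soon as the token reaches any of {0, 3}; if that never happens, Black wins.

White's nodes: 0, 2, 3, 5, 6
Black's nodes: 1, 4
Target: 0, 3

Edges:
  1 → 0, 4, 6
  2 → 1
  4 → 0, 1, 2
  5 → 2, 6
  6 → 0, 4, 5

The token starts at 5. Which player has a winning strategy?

A0 = {0, 3}
A1: add {6} — 6 (White) has 6→0.
A2: add {5} — 5 (White) has 5→6.
A3 = A2; e.g. 1 (Black) can still go to 4. Fixed point.
5 ∈ A2, so White can force the target.

White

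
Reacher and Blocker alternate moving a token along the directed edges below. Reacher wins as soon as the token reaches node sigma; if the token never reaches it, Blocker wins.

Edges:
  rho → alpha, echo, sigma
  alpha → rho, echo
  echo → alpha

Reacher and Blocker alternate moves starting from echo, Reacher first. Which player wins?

Blocker

Track states (vertex, player-to-move).
A0 = {(sigma,Reacher), (sigma,Blocker)}
A1: add {(rho,Reacher)}.
A2 = A1; e.g. (rho,Blocker) stays out. (echo,Reacher) never enters ⇒ Blocker avoids the target.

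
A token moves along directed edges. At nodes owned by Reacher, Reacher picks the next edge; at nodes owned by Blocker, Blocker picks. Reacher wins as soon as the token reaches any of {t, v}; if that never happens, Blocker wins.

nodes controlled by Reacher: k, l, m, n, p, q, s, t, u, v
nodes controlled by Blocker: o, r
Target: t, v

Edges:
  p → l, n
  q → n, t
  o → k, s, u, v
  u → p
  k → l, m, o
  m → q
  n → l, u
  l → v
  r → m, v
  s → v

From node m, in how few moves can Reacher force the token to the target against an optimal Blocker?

2

A0 = {t, v}
A1: add {l, q, s} — l (Reacher) has l→v; q (Reacher) has q→t; s (Reacher) has s→v.
A2: add {k, m, n, p} — k (Reacher) has k→l; m (Reacher) has m→q; n (Reacher) has n→l; p (Reacher) has p→l.
m enters the attractor at level 2, so Reacher can force the target in 2 moves from there.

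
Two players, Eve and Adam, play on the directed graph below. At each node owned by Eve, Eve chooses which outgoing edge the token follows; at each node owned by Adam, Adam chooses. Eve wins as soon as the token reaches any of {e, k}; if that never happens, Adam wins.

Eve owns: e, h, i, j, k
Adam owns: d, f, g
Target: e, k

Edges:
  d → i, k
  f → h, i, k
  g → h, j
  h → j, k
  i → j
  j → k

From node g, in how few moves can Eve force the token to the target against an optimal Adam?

2

A0 = {e, k}
A1: add {h, j} — h (Eve) has h→k; j (Eve) has j→k.
A2: add {g, i} — g (Adam): all of {h, j} already in; i (Eve) has i→j.
g enters the attractor at level 2, so Eve can force the target in 2 moves from there.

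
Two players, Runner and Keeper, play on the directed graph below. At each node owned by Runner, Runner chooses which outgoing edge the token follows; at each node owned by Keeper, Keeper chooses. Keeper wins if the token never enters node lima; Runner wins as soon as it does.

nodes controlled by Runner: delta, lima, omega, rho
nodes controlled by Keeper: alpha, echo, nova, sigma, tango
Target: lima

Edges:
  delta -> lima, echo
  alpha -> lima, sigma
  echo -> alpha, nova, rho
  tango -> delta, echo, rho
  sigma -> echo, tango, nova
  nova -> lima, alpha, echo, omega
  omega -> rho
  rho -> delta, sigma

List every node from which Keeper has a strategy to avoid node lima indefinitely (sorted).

A0 = {lima}
A1: add {delta} — delta (Runner) has delta→lima.
A2: add {rho} — rho (Runner) has rho→delta.
A3: add {omega} — omega (Runner) has omega→rho.
A4 = A3; e.g. alpha (Keeper) can still go to sigma. Fixed point.
Runner's attractor = {delta, lima, omega, rho}; Keeper avoids the target exactly from the complement.

alpha, echo, nova, sigma, tango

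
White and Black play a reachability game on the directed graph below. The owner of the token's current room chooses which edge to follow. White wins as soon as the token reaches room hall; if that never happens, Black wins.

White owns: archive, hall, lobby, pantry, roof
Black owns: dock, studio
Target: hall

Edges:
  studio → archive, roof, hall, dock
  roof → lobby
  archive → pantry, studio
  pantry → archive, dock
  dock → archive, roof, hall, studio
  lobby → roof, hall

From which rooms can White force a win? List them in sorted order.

A0 = {hall}
A1: add {lobby} — lobby (White) has lobby→hall.
A2: add {roof} — roof (White) has roof→lobby.
A3 = A2; e.g. pantry (White) has no edge into A2. Fixed point.
White's winning region = {hall, lobby, roof}.

hall, lobby, roof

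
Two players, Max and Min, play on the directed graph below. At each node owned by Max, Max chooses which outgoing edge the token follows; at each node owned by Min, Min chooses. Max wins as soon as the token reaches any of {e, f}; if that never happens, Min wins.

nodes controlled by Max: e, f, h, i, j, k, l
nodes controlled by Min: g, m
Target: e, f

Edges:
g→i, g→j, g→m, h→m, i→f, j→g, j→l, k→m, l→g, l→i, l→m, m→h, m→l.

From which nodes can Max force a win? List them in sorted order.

A0 = {e, f}
A1: add {i} — i (Max) has i→f.
A2: add {l} — l (Max) has l→i.
A3: add {j} — j (Max) has j→l.
A4 = A3; e.g. g (Min) can still go to m. Fixed point.
Max's winning region = {e, f, i, j, l}.

e, f, i, j, l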